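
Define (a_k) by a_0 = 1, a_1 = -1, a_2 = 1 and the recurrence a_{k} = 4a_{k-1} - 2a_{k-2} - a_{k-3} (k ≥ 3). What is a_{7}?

719

The ordinary generating function has denominator 1 - 4z + 2z^2 + z^3.
Iterating the recurrence: a_0,…,a_{7} = 1, -1, 1, 5, 19, 65, 217, 719.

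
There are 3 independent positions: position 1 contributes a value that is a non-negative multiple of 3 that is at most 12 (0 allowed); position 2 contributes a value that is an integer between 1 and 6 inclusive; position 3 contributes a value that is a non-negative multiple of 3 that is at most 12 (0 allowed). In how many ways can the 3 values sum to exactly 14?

9

The generating function for the choices is (1 + x^3 + x^6 + x^9 + x^12)·(x + x^2 + x^3 + x^4 + x^5 + x^6)·(1 + x^3 + x^6 + x^9 + x^12); the count is [x^14].
(1 + x^3 + x^6 + x^9 + x^12) has coefficients 1,0,0,1,0,0,1,0,0,1,0,0,1 for degrees 0…12.
(x + x^2 + x^3 + x^4 + x^5 + x^6) has coefficients 0,1,1,1,1,1,1,0,0,0,0,0,0,0,0 for degrees 0…14.
Finally multiplying by (1 + x^3 + x^6 + x^9 + x^12), the product of all factors after the first has coefficients 0,1,1,1,2,2,2,2,2,2,2,2,2,2,2 for degrees 0…14.
[x^14] = 1·2 + 1·2 + 1·2 + 1·2 + 1·1 = 9.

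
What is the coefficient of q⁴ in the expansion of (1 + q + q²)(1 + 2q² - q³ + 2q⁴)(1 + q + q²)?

7

(1 + q + q²) has coefficients 1,1,1 for degrees 0…2.
(1 + 2q² - q³ + 2q⁴) has coefficients 1,0,2,-1,2 for degrees 0…4.
Finally multiplying by (1 + q + q²), the product of all factors after the first has coefficients 1,1,3,1,3 for degrees 0…4.
[q⁴] = 1·3 + 1·1 + 1·3 = 7.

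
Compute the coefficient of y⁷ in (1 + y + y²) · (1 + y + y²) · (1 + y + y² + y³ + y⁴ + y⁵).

(1 + y + y²) has coefficients 1,1,1 for degrees 0…2.
(1 + y + y²) has coefficients 1,1,1,0,0,0,0,0 for degrees 0…7.
Finally multiplying by (1 + y + y² + y³ + y⁴ + y⁵), the product of all factors after the first has coefficients 1,2,3,3,3,3,2,1 for degrees 0…7.
[y⁷] = 1·1 + 1·2 + 1·3 = 6.

6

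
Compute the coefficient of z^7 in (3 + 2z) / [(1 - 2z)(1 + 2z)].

The denominator gives the recurrence a_n = 4a_(n−2) for n ≥ 2; the numerator fixes a_0 = 3, a_1 = 2.
Iterating: 3, 2, 12, 8, 48, 32, 192, 128, so a_7 = 128.

128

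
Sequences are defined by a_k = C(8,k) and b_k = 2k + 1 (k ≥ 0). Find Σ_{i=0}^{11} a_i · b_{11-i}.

3840

The convolution is the t^11 coefficient of A(t)B(t).
Σ = 1·23 + 8·21 + 28·19 + 56·17 + 70·15 + 56·13 + 28·11 + 8·9 + 1·7 + 0·5 + 0·3 + 0·1 = 3840.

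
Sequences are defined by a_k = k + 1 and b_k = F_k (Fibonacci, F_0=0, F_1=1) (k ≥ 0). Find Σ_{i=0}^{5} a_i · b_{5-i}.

26

The convolution is the t^5 coefficient of A(t)B(t).
Σ = 1·5 + 2·3 + 3·2 + 4·1 + 5·1 + 6·0 = 26.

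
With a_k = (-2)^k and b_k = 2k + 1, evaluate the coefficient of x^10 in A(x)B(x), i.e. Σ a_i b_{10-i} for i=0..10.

235

The convolution is the x^10 coefficient of A(x)B(x).
Σ = 1·21 − 2·19 + 4·17 − 8·15 + 16·13 − 32·11 + 64·9 − 128·7 + 256·5 − 512·3 + 1024·1 = 235.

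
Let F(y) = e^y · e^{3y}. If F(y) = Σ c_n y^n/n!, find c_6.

The EGF product rule gives c_6 = Σ_{k_1+k_2=6} C(6; k_1,k_2) · ∏ g_i(k_i), where e^y gives (1)^k; e^{3y} gives (3)^k.
g_1(k) for k = 0…6: 1, 1, 1, 1, 1, 1, 1.
g_2(k) for k = 0…6: 1, 3, 9, 27, 81, 243, 729.
c_6 = Σ_k C(6,k)·g_1(k)·g_2(6−k) = 1·1·729 + 6·1·243 + 15·1·81 + 20·1·27 + 15·1·9 + 6·1·3 + 1·1·1 = 729 + 1458 + 1215 + 540 + 135 + 18 + 1 = 4096.

4096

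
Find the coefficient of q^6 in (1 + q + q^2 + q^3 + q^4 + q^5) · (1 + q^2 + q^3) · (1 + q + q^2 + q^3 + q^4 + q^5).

(1 + q + q^2 + q^3 + q^4 + q^5) has coefficients 1,1,1,1,1,1 for degrees 0…5.
(1 + q^2 + q^3) has coefficients 1,0,1,1,0,0,0 for degrees 0…6.
Finally multiplying by (1 + q + q^2 + q^3 + q^4 + q^5), the product of all factors after the first has coefficients 1,1,2,3,3,3,2 for degrees 0…6.
[q^6] = 1·2 + 1·3 + 1·3 + 1·3 + 1·2 + 1·1 = 14.

14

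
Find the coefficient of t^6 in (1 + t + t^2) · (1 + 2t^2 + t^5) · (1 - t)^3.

2

(1 + t + t^2) has coefficients 1,1,1 for degrees 0…2.
(1 + 2t^2 + t^5) has coefficients 1,0,2,0,0,1,0 for degrees 0…6.
Finally multiplying by (1 - t)^3, the product of all factors after the first has coefficients 1,-3,5,-7,6,-1,-3 for degrees 0…6.
[t^6] = 1·(-3) + 1·(-1) + 1·6 = 2.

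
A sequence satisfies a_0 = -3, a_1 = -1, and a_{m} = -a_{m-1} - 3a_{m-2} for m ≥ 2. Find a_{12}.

2437

The ordinary generating function has denominator 1 + q + 3q^2.
Iterating the recurrence: a_0,…,a_{12} = -3, -1, 10, -7, -23, 44, 25, -157, 82, 389, -635, -532, 2437.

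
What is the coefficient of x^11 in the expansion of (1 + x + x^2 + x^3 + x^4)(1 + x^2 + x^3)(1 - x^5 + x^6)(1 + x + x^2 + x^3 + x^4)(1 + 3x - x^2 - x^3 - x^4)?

-10

(1 + x + x^2 + x^3 + x^4) has coefficients 1,1,1,1,1 for degrees 0…4.
(1 + x^2 + x^3) has coefficients 1,0,1,1,0,0,0,0,0,0,0,0 for degrees 0…11.
Multiplying by (1 - x^5 + x^6) gives running coefficients 1,0,1,1,0,-1,1,-1,0,1,0,0 for degrees 0…11.
Multiplying by (1 + x + x^2 + x^3 + x^4) gives running coefficients 1,1,2,3,3,1,2,0,-1,0,1,0 for degrees 0…11.
Finally multiplying by (1 + 3x - x^2 - x^3 - x^4), the product of all factors after the first has coefficients 1,4,4,7,8,4,-3,-1,-7,-6,0,4 for degrees 0…11.
[x^11] = 1·4 + 1·0 + 1·(-6) + 1·(-7) + 1·(-1) = -10.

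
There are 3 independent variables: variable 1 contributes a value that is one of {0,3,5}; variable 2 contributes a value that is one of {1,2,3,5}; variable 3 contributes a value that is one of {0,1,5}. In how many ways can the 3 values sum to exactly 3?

The generating function for the choices is (1 + z³ + z⁵)·(z + z² + z³ + z⁵)·(1 + z + z⁵); the count is [z³].
(1 + z³ + z⁵) has coefficients 1,0,0,1 for degrees 0…3.
(z + z² + z³ + z⁵) has coefficients 0,1,1,1 for degrees 0…3.
Finally multiplying by (1 + z + z⁵), the product of all factors after the first has coefficients 0,1,2,2 for degrees 0…3.
[z³] = 1·2 + 1·0 = 2.

2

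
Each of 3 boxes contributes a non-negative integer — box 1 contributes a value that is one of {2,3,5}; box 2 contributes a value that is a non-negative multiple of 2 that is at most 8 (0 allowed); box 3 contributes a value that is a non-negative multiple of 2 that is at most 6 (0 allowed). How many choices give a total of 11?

The generating function for the choices is (x² + x³ + x⁵)·(1 + x² + x⁴ + x⁶ + x⁸)·(1 + x² + x⁴ + x⁶); the count is [x¹¹].
(x² + x³ + x⁵) has coefficients 0,0,1,1,0,1 for degrees 0…5.
(1 + x² + x⁴ + x⁶ + x⁸) has coefficients 1,0,1,0,1,0,1,0,1,0,0,0 for degrees 0…11.
Finally multiplying by (1 + x² + x⁴ + x⁶), the product of all factors after the first has coefficients 1,0,2,0,3,0,4,0,4,0,3,0 for degrees 0…11.
[x¹¹] = 1·0 + 1·4 + 1·4 = 8.

8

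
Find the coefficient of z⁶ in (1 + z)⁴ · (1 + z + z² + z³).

5

(1 + z)⁴ has coefficients 1,4,6,4,1 for degrees 0…4.
(1 + z + z² + z³) has coefficients 1,1,1,1,0,0,0 for degrees 0…6.
[z⁶] = 1·0 + 4·0 + 6·0 + 4·1 + 1·1 = 5.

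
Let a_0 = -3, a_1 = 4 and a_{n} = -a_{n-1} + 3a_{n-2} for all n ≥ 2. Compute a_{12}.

The ordinary generating function has denominator 1 + y - 3y^2.
Iterating the recurrence: a_0,…,a_{12} = -3, 4, -13, 25, -64, 139, -331, 748, -1741, 3985, -9208, 21163, -48787.

-48787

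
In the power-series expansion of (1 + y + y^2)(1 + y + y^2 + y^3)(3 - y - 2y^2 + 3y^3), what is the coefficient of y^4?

(1 + y + y^2) has coefficients 1,1,1 for degrees 0…2.
(1 + y + y^2 + y^3) has coefficients 1,1,1,1,0 for degrees 0…4.
Finally multiplying by (3 - y - 2y^2 + 3y^3), the product of all factors after the first has coefficients 3,2,0,3,0 for degrees 0…4.
[y^4] = 1·0 + 1·3 + 1·0 = 3.

3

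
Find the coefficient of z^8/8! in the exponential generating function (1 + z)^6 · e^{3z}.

5668137

The EGF product rule gives c_8 = Σ_{k_1+k_2=8} C(8; k_1,k_2) · ∏ g_i(k_i), where (1+z)^6 gives the falling factorial (6)_k; e^{3z} gives (3)^k.
g_1(k) for k = 0…8: 1, 6, 30, 120, 360, 720, 720, 0, 0.
g_2(k) for k = 0…8: 1, 3, 9, 27, 81, 243, 729, 2187, 6561.
c_8 = Σ_k C(8,k)·g_1(k)·g_2(8−k) = 1·1·6561 + 8·6·2187 + 28·30·729 + 56·120·243 + 70·360·81 + 56·720·27 + 28·720·9 = 6561 + 104976 + 612360 + 1632960 + 2041200 + 1088640 + 181440 = 5668137.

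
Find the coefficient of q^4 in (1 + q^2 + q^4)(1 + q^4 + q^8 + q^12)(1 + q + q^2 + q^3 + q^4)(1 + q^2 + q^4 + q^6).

7

(1 + q^2 + q^4) has coefficients 1,0,1,0,1 for degrees 0…4.
(1 + q^4 + q^8 + q^12) has coefficients 1,0,0,0,1 for degrees 0…4.
Multiplying by (1 + q + q^2 + q^3 + q^4) gives running coefficients 1,1,1,1,2 for degrees 0…4.
Finally multiplying by (1 + q^2 + q^4 + q^6), the product of all factors after the first has coefficients 1,1,2,2,4 for degrees 0…4.
[q^4] = 1·4 + 1·2 + 1·1 = 7.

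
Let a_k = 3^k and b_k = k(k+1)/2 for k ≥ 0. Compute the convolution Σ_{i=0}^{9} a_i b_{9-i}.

22113

This is [x^9] in the product of the two ordinary generating functions.
Σ = 1·45 + 3·36 + 9·28 + 27·21 + 81·15 + 243·10 + 729·6 + 2187·3 + 6561·1 + 19683·0 = 22113.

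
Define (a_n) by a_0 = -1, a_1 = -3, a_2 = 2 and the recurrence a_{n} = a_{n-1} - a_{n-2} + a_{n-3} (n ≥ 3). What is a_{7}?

The ordinary generating function has denominator 1 - t + t^2 - t^3.
Iterating the recurrence: a_0,…,a_{7} = -1, -3, 2, 4, -1, -3, 2, 4.

4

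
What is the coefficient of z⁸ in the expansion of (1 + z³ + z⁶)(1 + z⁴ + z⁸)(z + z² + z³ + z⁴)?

(1 + z³ + z⁶) has coefficients 1,0,0,1,0,0,1 for degrees 0…6.
(1 + z⁴ + z⁸) has coefficients 1,0,0,0,1,0,0,0,1 for degrees 0…8.
Finally multiplying by (z + z² + z³ + z⁴), the product of all factors after the first has coefficients 0,1,1,1,1,1,1,1,1 for degrees 0…8.
[z⁸] = 1·1 + 1·1 + 1·1 = 3.

3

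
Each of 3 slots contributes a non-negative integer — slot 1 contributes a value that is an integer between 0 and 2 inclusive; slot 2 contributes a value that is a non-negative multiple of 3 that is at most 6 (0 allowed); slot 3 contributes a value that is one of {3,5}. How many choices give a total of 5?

2

The generating function for the choices is (1 + q + q^2)·(1 + q^3 + q^6)·(q^3 + q^5); the count is [q^5].
(1 + q + q^2) has coefficients 1,1,1 for degrees 0…2.
(1 + q^3 + q^6) has coefficients 1,0,0,1,0,0 for degrees 0…5.
Finally multiplying by (q^3 + q^5), the product of all factors after the first has coefficients 0,0,0,1,0,1 for degrees 0…5.
[q^5] = 1·1 + 1·0 + 1·1 = 2.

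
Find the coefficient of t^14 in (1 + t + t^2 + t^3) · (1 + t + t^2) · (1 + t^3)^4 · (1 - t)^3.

(1 + t + t^2 + t^3) has coefficients 1,1,1,1 for degrees 0…3.
(1 + t + t^2) has coefficients 1,1,1,0,0,0,0,0,0,0,0,0,0,0,0 for degrees 0…14.
Multiplying by (1 + t^3)^4 gives running coefficients 1,1,1,4,4,4,6,6,6,4,4,4,1,1,1 for degrees 0…14.
Finally multiplying by (1 - t)^3, the product of all factors after the first has coefficients 1,-2,1,3,-6,3,2,-4,2,-2,4,-2,-3,6,-3 for degrees 0…14.
[t^14] = 1·(-3) + 1·6 + 1·(-3) + 1·(-2) = -2.

-2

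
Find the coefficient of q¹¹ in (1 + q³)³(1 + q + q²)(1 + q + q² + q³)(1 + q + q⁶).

24

(1 + q³)³ has coefficients 1,0,0,3,0,0,3,0,0,1 for degrees 0…9.
(1 + q + q²) has coefficients 1,1,1,0,0,0,0,0,0,0,0,0 for degrees 0…11.
Multiplying by (1 + q + q² + q³) gives running coefficients 1,2,3,3,2,1,0,0,0,0,0,0 for degrees 0…11.
Finally multiplying by (1 + q + q⁶), the product of all factors after the first has coefficients 1,3,5,6,5,3,2,2,3,3,2,1 for degrees 0…11.
[q¹¹] = 1·1 + 3·3 + 3·3 + 1·5 = 24.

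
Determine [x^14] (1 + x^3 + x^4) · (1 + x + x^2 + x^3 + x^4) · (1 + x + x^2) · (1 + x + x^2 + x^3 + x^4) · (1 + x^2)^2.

41

(1 + x^3 + x^4) has coefficients 1,0,0,1,1 for degrees 0…4.
(1 + x + x^2 + x^3 + x^4) has coefficients 1,1,1,1,1,0,0,0,0,0,0,0,0,0,0 for degrees 0…14.
Multiplying by (1 + x + x^2) gives running coefficients 1,2,3,3,3,2,1,0,0,0,0,0,0,0,0 for degrees 0…14.
Multiplying by (1 + x + x^2 + x^3 + x^4) gives running coefficients 1,3,6,9,12,13,12,9,6,3,1,0,0,0,0 for degrees 0…14.
Finally multiplying by (1 + x^2)^2, the product of all factors after the first has coefficients 1,3,8,15,25,34,42,44,42,34,25,15,8,3,1 for degrees 0…14.
[x^14] = 1·1 + 1·15 + 1·25 = 41.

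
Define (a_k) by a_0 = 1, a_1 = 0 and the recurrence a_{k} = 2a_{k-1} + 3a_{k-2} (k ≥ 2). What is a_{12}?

The ordinary generating function has denominator 1 - 2z - 3z^2.
Iterating the recurrence: a_0,…,a_{12} = 1, 0, 3, 6, 21, 60, 183, 546, 1641, 4920, 14763, 44286, 132861.

132861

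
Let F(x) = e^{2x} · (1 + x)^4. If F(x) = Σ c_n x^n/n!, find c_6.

The EGF product rule gives c_6 = Σ_{k_1+k_2=6} C(6; k_1,k_2) · ∏ g_i(k_i), where e^{2x} gives (2)^k; (1+x)^4 gives the falling factorial (4)_k.
g_1(k) for k = 0…6: 1, 2, 4, 8, 16, 32, 64.
g_2(k) for k = 0…6: 1, 4, 12, 24, 24, 0, 0.
c_6 = Σ_k C(6,k)·g_1(k)·g_2(6−k) = 15·4·24 + 20·8·24 + 15·16·12 + 6·32·4 + 1·64·1 = 1440 + 3840 + 2880 + 768 + 64 = 8992.

8992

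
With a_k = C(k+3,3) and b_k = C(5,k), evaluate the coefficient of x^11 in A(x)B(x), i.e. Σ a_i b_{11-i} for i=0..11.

The convolution is the x^11 coefficient of A(x)B(x).
Σ = 1·0 + 4·0 + 10·0 + 20·0 + 35·0 + 56·0 + 84·1 + 120·5 + 165·10 + 220·10 + 286·5 + 364·1 = 6328.

6328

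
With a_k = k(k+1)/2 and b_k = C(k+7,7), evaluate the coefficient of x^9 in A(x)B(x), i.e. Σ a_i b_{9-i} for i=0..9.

Write out a_i and b_{9-i} for i = 0,…,9 and sum the products.
Σ = 0·11440 + 1·6435 + 3·3432 + 6·1716 + 10·792 + 15·330 + 21·120 + 28·36 + 36·8 + 45·1 = 43758.

43758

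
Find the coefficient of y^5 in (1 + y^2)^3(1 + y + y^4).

(1 + y^2)^3 has coefficients 1,0,3,0,3,0 for degrees 0…5.
(1 + y + y^4) has coefficients 1,1,0,0,1,0 for degrees 0…5.
[y^5] = 1·0 + 3·0 + 3·1 = 3.

3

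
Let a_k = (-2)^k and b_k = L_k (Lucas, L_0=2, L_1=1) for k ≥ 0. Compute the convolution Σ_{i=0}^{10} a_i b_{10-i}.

2103

Write out a_i and b_{10-i} for i = 0,…,10 and sum the products.
Σ = 1·123 − 2·76 + 4·47 − 8·29 + 16·18 − 32·11 + 64·7 − 128·4 + 256·3 − 512·1 + 1024·2 = 2103.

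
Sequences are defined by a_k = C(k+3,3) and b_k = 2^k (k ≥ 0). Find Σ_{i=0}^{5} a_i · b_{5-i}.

382

The convolution is the t^5 coefficient of A(t)B(t).
Σ = 1·32 + 4·16 + 10·8 + 20·4 + 35·2 + 56·1 = 382.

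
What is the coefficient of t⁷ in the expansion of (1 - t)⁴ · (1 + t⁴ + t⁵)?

2

(1 - t)⁴ has coefficients 1,-4,6,-4,1 for degrees 0…4.
(1 + t⁴ + t⁵) has coefficients 1,0,0,0,1,1,0,0 for degrees 0…7.
[t⁷] = 1·0 − 4·0 + 6·1 − 4·1 + 1·0 = 2.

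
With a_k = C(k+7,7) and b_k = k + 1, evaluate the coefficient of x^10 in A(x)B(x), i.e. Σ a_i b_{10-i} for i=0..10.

This is [x^10] in the product of the two ordinary generating functions.
Σ = 1·11 + 8·10 + 36·9 + 120·8 + 330·7 + 792·6 + 1716·5 + 3432·4 + 6435·3 + 11440·2 + 19448·1 = 92378.

92378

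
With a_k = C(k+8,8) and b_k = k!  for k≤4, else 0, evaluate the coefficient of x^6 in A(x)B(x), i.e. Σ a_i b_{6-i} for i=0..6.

Write out a_i and b_{6-i} for i = 0,…,6 and sum the products.
Σ = 1·0 + 9·0 + 45·24 + 165·6 + 495·2 + 1287·1 + 3003·1 = 7350.

7350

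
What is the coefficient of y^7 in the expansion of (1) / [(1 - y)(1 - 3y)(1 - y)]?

4916

The denominator gives the recurrence a_n = 5a_(n−1) − 7a_(n−2) + 3a_(n−3) for n ≥ 3; the numerator fixes a_0 = 1, a_1 = 5, a_2 = 18.
Iterating: 1, 5, 18, 58, 179, 543, 1636, 4916, so a_7 = 4916.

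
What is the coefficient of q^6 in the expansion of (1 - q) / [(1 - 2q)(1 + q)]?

Partial fractions give a closed form: a_n = (1/3)·2^n + (2/3)·(-1)^n.
At n = 6: a_6 = 22.

22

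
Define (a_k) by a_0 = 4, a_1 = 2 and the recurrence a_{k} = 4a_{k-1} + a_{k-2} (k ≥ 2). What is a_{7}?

The ordinary generating function has denominator 1 - 4q - q^2.
Iterating the recurrence: a_0,…,a_{7} = 4, 2, 12, 50, 212, 898, 3804, 16114.

16114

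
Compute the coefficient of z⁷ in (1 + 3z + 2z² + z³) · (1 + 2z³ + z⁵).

(1 + 3z + 2z² + z³) has coefficients 1,3,2,1 for degrees 0…3.
(1 + 2z³ + z⁵) has coefficients 1,0,0,2,0,1,0,0 for degrees 0…7.
[z⁷] = 1·0 + 3·0 + 2·1 + 1·0 = 2.

2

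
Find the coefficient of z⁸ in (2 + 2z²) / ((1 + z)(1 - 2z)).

The denominator gives the recurrence a_n = a_(n−1) + 2a_(n−2) for n ≥ 3; the numerator fixes a_0 = 2, a_1 = 2, a_2 = 8.
Iterating: 2, 2, 8, 12, 28, 52, 108, 212, 428, so a_8 = 428.

428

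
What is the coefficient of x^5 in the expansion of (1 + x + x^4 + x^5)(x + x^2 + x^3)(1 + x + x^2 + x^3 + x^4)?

(1 + x + x^4 + x^5) has coefficients 1,1,0,0,1,1 for degrees 0…5.
(x + x^2 + x^3) has coefficients 0,1,1,1,0,0 for degrees 0…5.
Finally multiplying by (1 + x + x^2 + x^3 + x^4), the product of all factors after the first has coefficients 0,1,2,3,3,3 for degrees 0…5.
[x^5] = 1·3 + 1·3 + 1·1 + 1·0 = 7.

7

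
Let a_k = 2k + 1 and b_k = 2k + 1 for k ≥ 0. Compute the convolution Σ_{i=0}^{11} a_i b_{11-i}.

1156

This is [x^11] in the product of the two ordinary generating functions.
Σ = 1·23 + 3·21 + 5·19 + 7·17 + 9·15 + 11·13 + 13·11 + 15·9 + 17·7 + 19·5 + 21·3 + 23·1 = 1156.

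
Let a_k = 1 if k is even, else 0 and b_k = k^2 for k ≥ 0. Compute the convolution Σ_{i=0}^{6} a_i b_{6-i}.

56

The convolution is the x^6 coefficient of A(x)B(x).
Σ = 1·36 + 0·25 + 1·16 + 0·9 + 1·4 + 0·1 + 1·0 = 56.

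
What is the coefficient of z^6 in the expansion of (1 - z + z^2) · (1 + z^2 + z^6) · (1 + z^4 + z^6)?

(1 - z + z^2) has coefficients 1,-1,1 for degrees 0…2.
(1 + z^2 + z^6) has coefficients 1,0,1,0,0,0,1 for degrees 0…6.
Finally multiplying by (1 + z^4 + z^6), the product of all factors after the first has coefficients 1,0,1,0,1,0,3 for degrees 0…6.
[z^6] = 1·3 − 1·0 + 1·1 = 4.

4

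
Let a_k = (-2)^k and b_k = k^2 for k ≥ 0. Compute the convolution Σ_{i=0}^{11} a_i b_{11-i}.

197

The convolution is the x^11 coefficient of A(x)B(x).
Σ = 1·121 − 2·100 + 4·81 − 8·64 + 16·49 − 32·36 + 64·25 − 128·16 + 256·9 − 512·4 + 1024·1 − 2048·0 = 197.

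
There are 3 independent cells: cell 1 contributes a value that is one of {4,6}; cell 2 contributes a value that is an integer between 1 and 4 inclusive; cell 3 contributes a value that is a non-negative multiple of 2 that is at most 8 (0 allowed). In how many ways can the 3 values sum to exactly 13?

4

The generating function for the choices is (q^4 + q^6)·(q + q^2 + q^3 + q^4)·(1 + q^2 + q^4 + q^6 + q^8); the count is [q^13].
(q^4 + q^6) has coefficients 0,0,0,0,1,0,1 for degrees 0…6.
(q + q^2 + q^3 + q^4) has coefficients 0,1,1,1,1,0,0,0,0,0,0,0,0,0 for degrees 0…13.
Finally multiplying by (1 + q^2 + q^4 + q^6 + q^8), the product of all factors after the first has coefficients 0,1,1,2,2,2,2,2,2,2,2,1,1,0 for degrees 0…13.
[q^13] = 1·2 + 1·2 = 4.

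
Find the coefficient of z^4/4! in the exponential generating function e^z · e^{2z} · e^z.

The EGF product rule gives c_4 = Σ_{k_1+k_2+k_3=4} C(4; k_1,k_2,k_3) · ∏ g_i(k_i), where e^z gives (1)^k; e^{2z} gives (2)^k; e^z gives (1)^k.
g_1(k) for k = 0…4: 1, 1, 1, 1, 1.
g_2(k) for k = 0…4: 1, 2, 4, 8, 16.
g_3(k) for k = 0…4: 1, 1, 1, 1, 1.
First combine the last two factors: h(k) = Σ_j C(k,j)·g_2(j)·g_3(k−j) for k = 0…4: 1, 3, 9, 27, 81.
c_4 = Σ_k C(4,k)·g_1(k)·h(4−k) = 1·1·81 + 4·1·27 + 6·1·9 + 4·1·3 + 1·1·1 = 81 + 108 + 54 + 12 + 1 = 256.

256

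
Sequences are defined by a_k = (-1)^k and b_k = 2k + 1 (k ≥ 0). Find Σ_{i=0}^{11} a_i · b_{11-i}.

12

Write out a_i and b_{11-i} for i = 0,…,11 and sum the products.
Σ = 1·23 − 1·21 + 1·19 − 1·17 + 1·15 − 1·13 + 1·11 − 1·9 + 1·7 − 1·5 + 1·3 − 1·1 = 12.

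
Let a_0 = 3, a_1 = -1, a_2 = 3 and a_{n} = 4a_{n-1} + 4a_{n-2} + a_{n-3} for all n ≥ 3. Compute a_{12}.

The ordinary generating function has denominator 1 - 4y - 4y^2 - y^3.
Iterating the recurrence: a_0,…,a_{12} = 3, -1, 3, 11, 55, 267, 1299, 6319, 30739, 149531, 727399, 3538459, 17212963.

17212963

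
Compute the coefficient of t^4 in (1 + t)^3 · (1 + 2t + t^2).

(1 + t)^3 has coefficients 1,3,3,1 for degrees 0…3.
(1 + 2t + t^2) has coefficients 1,2,1,0,0 for degrees 0…4.
[t^4] = 1·0 + 3·0 + 3·1 + 1·2 = 5.

5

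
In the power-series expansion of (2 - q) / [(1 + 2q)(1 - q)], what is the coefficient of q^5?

-53

Partial fractions give a closed form: a_n = (5/3)·(-2)^n + (1/3)·1^n.
At n = 5: a_5 = -53.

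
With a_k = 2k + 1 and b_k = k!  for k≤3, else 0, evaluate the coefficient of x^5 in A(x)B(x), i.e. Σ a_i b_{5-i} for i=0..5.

This is [x^5] in the product of the two ordinary generating functions.
Σ = 1·0 + 3·0 + 5·6 + 7·2 + 9·1 + 11·1 = 64.

64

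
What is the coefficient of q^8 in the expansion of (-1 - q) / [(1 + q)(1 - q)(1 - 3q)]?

Partial fractions give a closed form: a_n = (1/2)·1^n + (-3/2)·3^n.
At n = 8: a_8 = -9841.

-9841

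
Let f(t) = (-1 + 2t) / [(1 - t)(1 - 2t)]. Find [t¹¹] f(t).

Partial fractions give a closed form: a_n = (-1)·1^n.
At n = 11: a_11 = -1.

-1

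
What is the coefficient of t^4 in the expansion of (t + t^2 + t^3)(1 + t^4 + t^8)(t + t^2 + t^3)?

(t + t^2 + t^3) has coefficients 0,1,1,1 for degrees 0…3.
(1 + t^4 + t^8) has coefficients 1,0,0,0,1 for degrees 0…4.
Finally multiplying by (t + t^2 + t^3), the product of all factors after the first has coefficients 0,1,1,1,0 for degrees 0…4.
[t^4] = 1·1 + 1·1 + 1·1 = 3.

3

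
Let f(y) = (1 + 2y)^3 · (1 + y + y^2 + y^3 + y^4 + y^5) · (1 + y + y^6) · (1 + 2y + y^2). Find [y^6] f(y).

(1 + 2y)^3 has coefficients 1,6,12,8 for degrees 0…3.
(1 + y + y^2 + y^3 + y^4 + y^5) has coefficients 1,1,1,1,1,1,0 for degrees 0…6.
Multiplying by (1 + y + y^6) gives running coefficients 1,2,2,2,2,2,2 for degrees 0…6.
Finally multiplying by (1 + 2y + y^2), the product of all factors after the first has coefficients 1,4,7,8,8,8,8 for degrees 0…6.
[y^6] = 1·8 + 6·8 + 12·8 + 8·8 = 216.

216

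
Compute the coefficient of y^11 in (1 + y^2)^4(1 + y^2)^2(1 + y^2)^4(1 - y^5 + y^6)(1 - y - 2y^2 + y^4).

-337

(1 + y^2)^4 has coefficients 1,0,4,0,6,0,4,0,1 for degrees 0…8.
(1 + y^2)^2 has coefficients 1,0,2,0,1,0,0,0,0,0,0,0 for degrees 0…11.
Multiplying by (1 + y^2)^4 gives running coefficients 1,0,6,0,15,0,20,0,15,0,6,0 for degrees 0…11.
Multiplying by (1 - y^5 + y^6) gives running coefficients 1,0,6,0,15,-1,21,-6,21,-15,21,-20 for degrees 0…11.
Finally multiplying by (1 - y - 2y^2 + y^4), the product of all factors after the first has coefficients 1,-1,4,-6,4,-16,-2,-25,0,-25,15,-17 for degrees 0…11.
[y^11] = 1·(-17) + 4·(-25) + 6·(-25) + 4·(-16) + 1·(-6) = -337.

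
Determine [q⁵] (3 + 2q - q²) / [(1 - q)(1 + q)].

The denominator gives the recurrence a_n = a_(n−2) for n ≥ 3; the numerator fixes a_0 = 3, a_1 = 2, a_2 = 2.
Iterating: 3, 2, 2, 2, 2, 2, so a_5 = 2.

2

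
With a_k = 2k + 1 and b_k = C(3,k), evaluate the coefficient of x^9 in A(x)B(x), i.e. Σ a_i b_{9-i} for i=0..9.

128

This is [x^9] in the product of the two ordinary generating functions.
Σ = 1·0 + 3·0 + 5·0 + 7·0 + 9·0 + 11·0 + 13·1 + 15·3 + 17·3 + 19·1 = 128.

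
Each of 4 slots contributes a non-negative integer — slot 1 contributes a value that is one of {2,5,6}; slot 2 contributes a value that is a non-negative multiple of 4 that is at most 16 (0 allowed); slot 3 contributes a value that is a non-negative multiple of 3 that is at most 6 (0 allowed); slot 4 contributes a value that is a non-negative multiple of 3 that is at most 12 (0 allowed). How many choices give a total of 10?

The generating function for the choices is (z² + z⁵ + z⁶)·(1 + z⁴ + z⁸ + z¹² + z¹⁶)·(1 + z³ + z⁶)·(1 + z³ + z⁶ + z⁹ + z¹²); the count is [z¹⁰].
(z² + z⁵ + z⁶) has coefficients 0,0,1,0,0,1,1 for degrees 0…6.
(1 + z⁴ + z⁸ + z¹² + z¹⁶) has coefficients 1,0,0,0,1,0,0,0,1,0,0 for degrees 0…10.
Multiplying by (1 + z³ + z⁶) gives running coefficients 1,0,0,1,1,0,1,1,1,0,1 for degrees 0…10.
Finally multiplying by (1 + z³ + z⁶ + z⁹ + z¹²), the product of all factors after the first has coefficients 1,0,0,2,1,0,3,2,1,3,3 for degrees 0…10.
[z¹⁰] = 1·1 + 1·0 + 1·1 = 2.

2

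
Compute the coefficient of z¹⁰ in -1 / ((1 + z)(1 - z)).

The denominator gives the recurrence a_n = a_(n−2) for n ≥ 2; the numerator fixes a_0 = -1, a_1 = 0.
Iterating: -1, 0, -1, 0, -1, 0, -1, 0, -1, 0, -1, so a_10 = -1.

-1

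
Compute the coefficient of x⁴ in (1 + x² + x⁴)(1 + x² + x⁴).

3

(1 + x² + x⁴) has coefficients 1,0,1,0,1 for degrees 0…4.
(1 + x² + x⁴) has coefficients 1,0,1,0,1 for degrees 0…4.
[x⁴] = 1·1 + 1·1 + 1·1 = 3.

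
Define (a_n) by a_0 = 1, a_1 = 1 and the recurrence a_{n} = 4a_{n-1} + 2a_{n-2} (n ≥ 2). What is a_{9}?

The ordinary generating function has denominator 1 - 4y - 2y^2.
Iterating the recurrence: a_0,…,a_{9} = 1, 1, 6, 26, 116, 516, 2296, 10216, 45456, 202256.

202256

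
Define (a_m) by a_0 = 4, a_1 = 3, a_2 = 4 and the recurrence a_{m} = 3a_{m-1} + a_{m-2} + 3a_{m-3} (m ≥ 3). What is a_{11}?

The ordinary generating function has denominator 1 - 3y - y^2 - 3y^3.
Iterating the recurrence: a_0,…,a_{11} = 4, 3, 4, 27, 94, 321, 1138, 4017, 14152, 49887, 175864, 619935.

619935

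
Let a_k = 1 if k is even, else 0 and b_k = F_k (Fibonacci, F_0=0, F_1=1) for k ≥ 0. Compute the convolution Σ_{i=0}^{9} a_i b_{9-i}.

55

Write out a_i and b_{9-i} for i = 0,…,9 and sum the products.
Σ = 1·34 + 0·21 + 1·13 + 0·8 + 1·5 + 0·3 + 1·2 + 0·1 + 1·1 + 0·0 = 55.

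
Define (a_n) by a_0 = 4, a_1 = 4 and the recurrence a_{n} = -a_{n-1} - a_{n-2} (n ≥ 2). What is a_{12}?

4

The ordinary generating function has denominator 1 + t + t^2.
Iterating the recurrence: a_0,…,a_{12} = 4, 4, -8, 4, 4, -8, 4, 4, -8, 4, 4, -8, 4.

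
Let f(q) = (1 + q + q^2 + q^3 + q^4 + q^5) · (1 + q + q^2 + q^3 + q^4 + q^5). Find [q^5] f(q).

(1 + q + q^2 + q^3 + q^4 + q^5) has coefficients 1,1,1,1,1,1 for degrees 0…5.
(1 + q + q^2 + q^3 + q^4 + q^5) has coefficients 1,1,1,1,1,1 for degrees 0…5.
[q^5] = 1·1 + 1·1 + 1·1 + 1·1 + 1·1 + 1·1 = 6.

6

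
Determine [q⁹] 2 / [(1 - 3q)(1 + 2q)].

The denominator gives the recurrence a_n = a_(n−1) + 6a_(n−2) for n ≥ 2; the numerator fixes a_0 = 2, a_1 = 2.
Iterating: 2, 2, 14, 26, 110, 266, 926, 2522, 8078, 23210, so a_9 = 23210.

23210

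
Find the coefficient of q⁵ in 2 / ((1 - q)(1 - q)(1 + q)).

6

The denominator gives the recurrence a_n = a_(n−1) + a_(n−2) − a_(n−3) for n ≥ 3; the numerator fixes a_0 = 2, a_1 = 2, a_2 = 4.
Iterating: 2, 2, 4, 4, 6, 6, so a_5 = 6.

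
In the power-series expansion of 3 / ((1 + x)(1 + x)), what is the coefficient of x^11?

The denominator gives the recurrence a_n = −2a_(n−1) − a_(n−2) for n ≥ 2; the numerator fixes a_0 = 3, a_1 = -6.
Iterating: 3, -6, 9, -12, 15, -18, 21, -24, 27, -30, 33, -36, so a_11 = -36.

-36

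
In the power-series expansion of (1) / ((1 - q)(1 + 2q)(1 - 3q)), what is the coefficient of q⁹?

Partial fractions give a closed form: a_n = (-1/6)·1^n + (4/15)·(-2)^n + (9/10)·3^n.
At n = 9: a_9 = 17578.

17578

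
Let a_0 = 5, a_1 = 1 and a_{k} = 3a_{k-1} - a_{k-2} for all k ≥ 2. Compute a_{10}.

-6155

The ordinary generating function has denominator 1 - 3t + t^2.
Iterating the recurrence: a_0,…,a_{10} = 5, 1, -2, -7, -19, -50, -131, -343, -898, -2351, -6155.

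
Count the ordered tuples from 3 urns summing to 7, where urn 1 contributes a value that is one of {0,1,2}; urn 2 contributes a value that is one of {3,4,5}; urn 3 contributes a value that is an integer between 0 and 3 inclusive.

The generating function for the choices is (1 + q + q²)·(q³ + q⁴ + q⁵)·(1 + q + q² + q³); the count is [q⁷].
(1 + q + q²) has coefficients 1,1,1 for degrees 0…2.
(q³ + q⁴ + q⁵) has coefficients 0,0,0,1,1,1,0,0 for degrees 0…7.
Finally multiplying by (1 + q + q² + q³), the product of all factors after the first has coefficients 0,0,0,1,2,3,3,2 for degrees 0…7.
[q⁷] = 1·2 + 1·3 + 1·3 = 8.

8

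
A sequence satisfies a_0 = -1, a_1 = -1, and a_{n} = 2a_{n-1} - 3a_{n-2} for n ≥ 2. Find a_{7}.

The ordinary generating function has denominator 1 - 2x + 3x^2.
Iterating the recurrence: a_0,…,a_{7} = -1, -1, 1, 5, 7, -1, -23, -43.

-43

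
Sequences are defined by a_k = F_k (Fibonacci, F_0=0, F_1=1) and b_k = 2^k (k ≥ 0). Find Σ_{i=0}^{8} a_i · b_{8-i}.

This is [x^8] in the product of the two ordinary generating functions.
Σ = 0·256 + 1·128 + 1·64 + 2·32 + 3·16 + 5·8 + 8·4 + 13·2 + 21·1 = 423.

423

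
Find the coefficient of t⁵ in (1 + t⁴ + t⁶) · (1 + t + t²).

1

(1 + t⁴ + t⁶) has coefficients 1,0,0,0,1,0 for degrees 0…5.
(1 + t + t²) has coefficients 1,1,1,0,0,0 for degrees 0…5.
[t⁵] = 1·0 + 1·1 = 1.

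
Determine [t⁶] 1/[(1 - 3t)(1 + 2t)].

463

The denominator gives the recurrence a_n = a_(n−1) + 6a_(n−2) for n ≥ 2; the numerator fixes a_0 = 1, a_1 = 1.
Iterating: 1, 1, 7, 13, 55, 133, 463, so a_6 = 463.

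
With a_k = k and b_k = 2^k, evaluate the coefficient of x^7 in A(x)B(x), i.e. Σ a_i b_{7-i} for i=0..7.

247

This is [x^7] in the product of the two ordinary generating functions.
Σ = 0·128 + 1·64 + 2·32 + 3·16 + 4·8 + 5·4 + 6·2 + 7·1 = 247.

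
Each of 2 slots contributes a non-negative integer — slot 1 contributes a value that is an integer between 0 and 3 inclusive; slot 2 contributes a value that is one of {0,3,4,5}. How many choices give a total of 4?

2

The generating function for the choices is (1 + x + x² + x³)·(1 + x³ + x⁴ + x⁵); the count is [x⁴].
(1 + x + x² + x³) has coefficients 1,1,1,1 for degrees 0…3.
(1 + x³ + x⁴ + x⁵) has coefficients 1,0,0,1,1 for degrees 0…4.
[x⁴] = 1·1 + 1·1 + 1·0 + 1·0 = 2.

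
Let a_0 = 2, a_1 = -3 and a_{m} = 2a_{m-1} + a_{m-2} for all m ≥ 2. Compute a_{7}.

-367

The ordinary generating function has denominator 1 - 2y - y^2.
Iterating the recurrence: a_0,…,a_{7} = 2, -3, -4, -11, -26, -63, -152, -367.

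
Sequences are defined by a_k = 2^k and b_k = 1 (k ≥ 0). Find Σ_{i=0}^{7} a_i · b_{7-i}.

The convolution is the t^7 coefficient of A(t)B(t).
Σ = 1·1 + 2·1 + 4·1 + 8·1 + 16·1 + 32·1 + 64·1 + 128·1 = 255.

255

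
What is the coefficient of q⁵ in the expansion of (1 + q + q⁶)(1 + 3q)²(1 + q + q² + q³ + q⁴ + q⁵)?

32

(1 + q + q⁶) has coefficients 1,1,0,0,0,0 for degrees 0…5.
(1 + 3q)² has coefficients 1,6,9,0,0,0 for degrees 0…5.
Finally multiplying by (1 + q + q² + q³ + q⁴ + q⁵), the product of all factors after the first has coefficients 1,7,16,16,16,16 for degrees 0…5.
[q⁵] = 1·16 + 1·16 = 32.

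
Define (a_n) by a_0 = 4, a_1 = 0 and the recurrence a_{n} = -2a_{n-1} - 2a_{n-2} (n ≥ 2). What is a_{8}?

64

The ordinary generating function has denominator 1 + 2q + 2q^2.
Iterating the recurrence: a_0,…,a_{8} = 4, 0, -8, 16, -16, 0, 32, -64, 64.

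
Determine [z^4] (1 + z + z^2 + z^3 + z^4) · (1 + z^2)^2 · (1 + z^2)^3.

(1 + z + z^2 + z^3 + z^4) has coefficients 1,1,1,1,1 for degrees 0…4.
(1 + z^2)^2 has coefficients 1,0,2,0,1 for degrees 0…4.
Finally multiplying by (1 + z^2)^3, the product of all factors after the first has coefficients 1,0,5,0,10 for degrees 0…4.
[z^4] = 1·10 + 1·0 + 1·5 + 1·0 + 1·1 = 16.

16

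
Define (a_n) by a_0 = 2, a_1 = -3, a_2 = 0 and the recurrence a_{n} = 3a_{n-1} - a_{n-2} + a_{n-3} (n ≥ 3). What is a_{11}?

The ordinary generating function has denominator 1 - 3q + q^2 - q^3.
Iterating the recurrence: a_0,…,a_{11} = 2, -3, 0, 5, 12, 31, 86, 239, 662, 1833, 5076, 14057.

14057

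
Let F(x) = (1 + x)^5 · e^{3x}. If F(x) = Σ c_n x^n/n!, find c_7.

435942

The EGF product rule gives c_7 = Σ_{k_1+k_2=7} C(7; k_1,k_2) · ∏ g_i(k_i), where (1+x)^5 gives the falling factorial (5)_k; e^{3x} gives (3)^k.
g_1(k) for k = 0…7: 1, 5, 20, 60, 120, 120, 0, 0.
g_2(k) for k = 0…7: 1, 3, 9, 27, 81, 243, 729, 2187.
c_7 = Σ_k C(7,k)·g_1(k)·g_2(7−k) = 1·1·2187 + 7·5·729 + 21·20·243 + 35·60·81 + 35·120·27 + 21·120·9 = 2187 + 25515 + 102060 + 170100 + 113400 + 22680 = 435942.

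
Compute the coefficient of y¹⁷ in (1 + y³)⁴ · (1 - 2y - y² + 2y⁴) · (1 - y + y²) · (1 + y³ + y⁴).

-7

(1 + y³)⁴ has coefficients 1,0,0,4,0,0,6,0,0,4,0,0,1 for degrees 0…12.
(1 - 2y - y² + 2y⁴) has coefficients 1,-2,-1,0,2,0,0,0,0,0,0,0,0,0,0,0,0,0 for degrees 0…17.
Multiplying by (1 - y + y²) gives running coefficients 1,-3,2,-1,1,-2,2,0,0,0,0,0,0,0,0,0,0,0 for degrees 0…17.
Finally multiplying by (1 + y³ + y⁴), the product of all factors after the first has coefficients 1,-3,2,0,-1,-3,3,0,-1,0,2,0,0,0,0,0,0,0 for degrees 0…17.
[y¹⁷] = 1·0 + 4·0 + 6·0 + 4·(-1) + 1·(-3) = -7.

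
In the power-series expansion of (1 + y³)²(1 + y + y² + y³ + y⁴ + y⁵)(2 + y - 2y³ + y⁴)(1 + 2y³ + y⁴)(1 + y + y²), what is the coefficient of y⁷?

(1 + y³)² has coefficients 1,0,0,2,0,0,1 for degrees 0…6.
(1 + y + y² + y³ + y⁴ + y⁵) has coefficients 1,1,1,1,1,1,0,0 for degrees 0…7.
Multiplying by (2 + y - 2y³ + y⁴) gives running coefficients 2,3,3,1,2,2,0,-1 for degrees 0…7.
Multiplying by (1 + 2y³ + y⁴) gives running coefficients 2,3,3,5,10,11,5,4 for degrees 0…7.
Finally multiplying by (1 + y + y²), the product of all factors after the first has coefficients 2,5,8,11,18,26,26,20 for degrees 0…7.
[y⁷] = 1·20 + 2·18 + 1·5 = 61.

61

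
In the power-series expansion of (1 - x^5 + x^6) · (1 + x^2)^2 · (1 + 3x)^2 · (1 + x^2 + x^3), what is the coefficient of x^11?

(1 - x^5 + x^6) has coefficients 1,0,0,0,0,-1,1 for degrees 0…6.
(1 + x^2)^2 has coefficients 1,0,2,0,1,0,0,0,0,0,0,0 for degrees 0…11.
Multiplying by (1 + 3x)^2 gives running coefficients 1,6,11,12,19,6,9,0,0,0,0,0 for degrees 0…11.
Finally multiplying by (1 + x^2 + x^3), the product of all factors after the first has coefficients 1,6,12,19,36,29,40,25,15,9,0,0 for degrees 0…11.
[x^11] = 1·0 − 1·40 + 1·29 = -11.

-11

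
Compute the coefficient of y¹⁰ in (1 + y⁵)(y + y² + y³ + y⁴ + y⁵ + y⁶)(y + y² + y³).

3

(1 + y⁵) has coefficients 1,0,0,0,0,1 for degrees 0…5.
(y + y² + y³ + y⁴ + y⁵ + y⁶) has coefficients 0,1,1,1,1,1,1,0,0,0,0 for degrees 0…10.
Finally multiplying by (y + y² + y³), the product of all factors after the first has coefficients 0,0,1,2,3,3,3,3,2,1,0 for degrees 0…10.
[y¹⁰] = 1·0 + 1·3 = 3.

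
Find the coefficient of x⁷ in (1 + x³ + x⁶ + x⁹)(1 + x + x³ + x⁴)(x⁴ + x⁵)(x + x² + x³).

(1 + x³ + x⁶ + x⁹) has coefficients 1,0,0,1,0,0,1,0 for degrees 0…7.
(1 + x + x³ + x⁴) has coefficients 1,1,0,1,1,0,0,0 for degrees 0…7.
Multiplying by (x⁴ + x⁵) gives running coefficients 0,0,0,0,1,2,1,1 for degrees 0…7.
Finally multiplying by (x + x² + x³), the product of all factors after the first has coefficients 0,0,0,0,0,1,3,4 for degrees 0…7.
[x⁷] = 1·4 + 1·0 + 1·0 = 4.

4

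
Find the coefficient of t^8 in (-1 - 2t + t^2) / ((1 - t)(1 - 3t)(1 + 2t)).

-9168

The denominator gives the recurrence a_n = 2a_(n−1) + 5a_(n−2) − 6a_(n−3) for n ≥ 3; the numerator fixes a_0 = -1, a_1 = -4, a_2 = -12.
Iterating: -1, -4, -12, -38, -112, -342, -1016, -3070, -9168, so a_8 = -9168.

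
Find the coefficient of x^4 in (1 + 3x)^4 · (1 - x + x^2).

(1 + 3x)^4 has coefficients 1,12,54,108,81 for degrees 0…4.
(1 - x + x^2) has coefficients 1,-1,1,0,0 for degrees 0…4.
[x^4] = 1·0 + 12·0 + 54·1 + 108·(-1) + 81·1 = 27.

27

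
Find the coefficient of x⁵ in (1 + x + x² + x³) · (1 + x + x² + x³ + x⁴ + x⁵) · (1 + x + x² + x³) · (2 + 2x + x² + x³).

(1 + x + x² + x³) has coefficients 1,1,1,1 for degrees 0…3.
(1 + x + x² + x³ + x⁴ + x⁵) has coefficients 1,1,1,1,1,1 for degrees 0…5.
Multiplying by (1 + x + x² + x³) gives running coefficients 1,2,3,4,4,4 for degrees 0…5.
Finally multiplying by (2 + 2x + x² + x³), the product of all factors after the first has coefficients 2,6,11,17,21,23 for degrees 0…5.
[x⁵] = 1·23 + 1·21 + 1·17 + 1·11 = 72.

72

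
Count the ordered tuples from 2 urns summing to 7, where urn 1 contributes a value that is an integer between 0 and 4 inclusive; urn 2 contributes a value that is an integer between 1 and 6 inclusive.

4

The generating function for the choices is (1 + y + y^2 + y^3 + y^4)·(y + y^2 + y^3 + y^4 + y^5 + y^6); the count is [y^7].
(1 + y + y^2 + y^3 + y^4) has coefficients 1,1,1,1,1 for degrees 0…4.
(y + y^2 + y^3 + y^4 + y^5 + y^6) has coefficients 0,1,1,1,1,1,1,0 for degrees 0…7.
[y^7] = 1·0 + 1·1 + 1·1 + 1·1 + 1·1 = 4.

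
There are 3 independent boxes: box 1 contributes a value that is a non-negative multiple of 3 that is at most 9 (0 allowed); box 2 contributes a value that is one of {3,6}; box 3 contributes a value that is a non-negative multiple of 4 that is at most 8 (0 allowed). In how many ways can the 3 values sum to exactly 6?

The generating function for the choices is (1 + x³ + x⁶ + x⁹)·(x³ + x⁶)·(1 + x⁴ + x⁸); the count is [x⁶].
(1 + x³ + x⁶ + x⁹) has coefficients 1,0,0,1,0,0,1 for degrees 0…6.
(x³ + x⁶) has coefficients 0,0,0,1,0,0,1 for degrees 0…6.
Finally multiplying by (1 + x⁴ + x⁸), the product of all factors after the first has coefficients 0,0,0,1,0,0,1 for degrees 0…6.
[x⁶] = 1·1 + 1·1 + 1·0 = 2.

2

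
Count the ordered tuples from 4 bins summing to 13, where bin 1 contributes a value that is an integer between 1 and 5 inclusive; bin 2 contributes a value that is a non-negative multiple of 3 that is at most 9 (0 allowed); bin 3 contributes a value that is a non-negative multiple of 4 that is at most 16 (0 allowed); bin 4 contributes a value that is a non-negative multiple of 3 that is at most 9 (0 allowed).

The generating function for the choices is (x + x² + x³ + x⁴ + x⁵)·(1 + x³ + x⁶ + x⁹)·(1 + x⁴ + x⁸ + x¹² + x¹⁶)·(1 + x³ + x⁶ + x⁹); the count is [x¹³].
(x + x² + x³ + x⁴ + x⁵) has coefficients 0,1,1,1,1,1 for degrees 0…5.
(1 + x³ + x⁶ + x⁹) has coefficients 1,0,0,1,0,0,1,0,0,1,0,0,0,0 for degrees 0…13.
Multiplying by (1 + x⁴ + x⁸ + x¹² + x¹⁶) gives running coefficients 1,0,0,1,1,0,1,1,1,1,1,1,1,1 for degrees 0…13.
Finally multiplying by (1 + x³ + x⁶ + x⁹), the product of all factors after the first has coefficients 1,0,0,2,1,0,3,2,1,4,3,2,4,4 for degrees 0…13.
[x¹³] = 1·4 + 1·2 + 1·3 + 1·4 + 1·1 = 14.

14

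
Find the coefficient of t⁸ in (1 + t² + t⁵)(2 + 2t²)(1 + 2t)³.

(1 + t² + t⁵) has coefficients 1,0,1,0,0,1 for degrees 0…5.
(2 + 2t²) has coefficients 2,0,2,0,0,0,0,0,0 for degrees 0…8.
Finally multiplying by (1 + 2t)³, the product of all factors after the first has coefficients 2,12,26,28,24,16,0,0,0 for degrees 0…8.
[t⁸] = 1·0 + 1·0 + 1·28 = 28.

28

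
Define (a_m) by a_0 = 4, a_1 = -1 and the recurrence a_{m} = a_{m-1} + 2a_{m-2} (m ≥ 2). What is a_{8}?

259

The ordinary generating function has denominator 1 - z - 2z^2.
Iterating the recurrence: a_0,…,a_{8} = 4, -1, 7, 5, 19, 29, 67, 125, 259.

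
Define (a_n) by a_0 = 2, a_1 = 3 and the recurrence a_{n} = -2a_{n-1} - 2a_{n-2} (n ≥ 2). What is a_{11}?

224

The ordinary generating function has denominator 1 + 2q + 2q^2.
Iterating the recurrence: a_0,…,a_{11} = 2, 3, -10, 14, -8, -12, 40, -56, 32, 48, -160, 224.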